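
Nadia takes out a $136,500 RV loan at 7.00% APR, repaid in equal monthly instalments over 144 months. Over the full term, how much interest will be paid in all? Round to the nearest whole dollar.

Monthly rate = 7%/12 = 0.0058333; payment = 136,500 × 0.0058333 / (1 − (1+0.0058333)^−144) = $1,403.74.
Total paid = 144 × $1,403.74 = $202,138.56; interest = $202,138.56 − $136,500 = $65,638.56.

$65,639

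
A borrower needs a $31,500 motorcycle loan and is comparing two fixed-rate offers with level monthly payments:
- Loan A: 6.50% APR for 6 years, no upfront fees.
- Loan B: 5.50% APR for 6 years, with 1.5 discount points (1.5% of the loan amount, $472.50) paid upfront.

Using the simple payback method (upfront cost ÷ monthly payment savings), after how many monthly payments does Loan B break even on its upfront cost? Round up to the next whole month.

32 months

Loan A: monthly rate = 6.5%/12 = 0.0054167; payment = 31,500 × 0.0054167 / (1 − (1+0.0054167)^−72) = $529.51.
Loan B: at 5.50% the monthly rate is 0.0045833, so the payment is 31,500 × 0.0045833 / (1 − 1.0045833^−72) = $514.64.
Monthly savings = $529.51 − $514.64 = $14.87.
Break-even = $472.50 / $14.87 = 31.78 → 32 months.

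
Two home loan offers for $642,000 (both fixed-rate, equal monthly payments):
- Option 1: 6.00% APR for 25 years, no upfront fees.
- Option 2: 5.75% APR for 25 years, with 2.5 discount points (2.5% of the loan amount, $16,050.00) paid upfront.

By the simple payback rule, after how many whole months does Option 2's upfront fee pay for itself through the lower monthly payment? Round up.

165 months

Option 1: at 6.00% the monthly rate is 0.0050000, so the payment is 642,000 × 0.0050000 / (1 − 1.0050000^−300) = $4,136.41.
Option 2: at 5.75% the monthly rate is 0.0047917, so the payment is 642,000 × 0.0047917 / (1 − 1.0047917^−300) = $4,038.86.
Monthly savings = $4,136.41 − $4,038.86 = $97.55.
Break-even = $16,050.00 / $97.55 = 164.53 → 165 months.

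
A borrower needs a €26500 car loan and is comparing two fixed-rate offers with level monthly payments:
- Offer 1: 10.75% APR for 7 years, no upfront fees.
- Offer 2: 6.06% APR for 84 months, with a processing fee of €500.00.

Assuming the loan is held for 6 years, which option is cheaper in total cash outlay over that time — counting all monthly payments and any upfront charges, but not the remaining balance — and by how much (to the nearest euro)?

Offer 1: monthly rate = 10.75%/12 = 0.0089583; payment = 26,500 × 0.0089583 / (1 − (1+0.0089583)^−84) = €450.27.
Offer 2: at 6.06% the monthly rate is 0.0050500, so the payment is 26,500 × 0.0050500 / (1 − 1.0050500^−84) = €387.89.
Over 72 months: Offer 1 costs 72 × €450.27 = €32,419.44; Offer 2 costs 72 × €387.89 + €500.00 = €28,428.08.
Offer 2 is cheaper by €32,419.44 − €28,428.08 = €3,991.36.

Offer 2 by €3,991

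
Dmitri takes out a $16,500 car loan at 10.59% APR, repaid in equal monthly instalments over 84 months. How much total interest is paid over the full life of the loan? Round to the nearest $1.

Monthly rate = 10.59%/12 = 0.0088250; payment = 16,500 × 0.0088250 / (1 − (1+0.0088250)^−84) = $278.98.
Total paid = 84 × $278.98 = $23,434.32; interest = $23,434.32 − $16,500 = $6,934.32.

$6,934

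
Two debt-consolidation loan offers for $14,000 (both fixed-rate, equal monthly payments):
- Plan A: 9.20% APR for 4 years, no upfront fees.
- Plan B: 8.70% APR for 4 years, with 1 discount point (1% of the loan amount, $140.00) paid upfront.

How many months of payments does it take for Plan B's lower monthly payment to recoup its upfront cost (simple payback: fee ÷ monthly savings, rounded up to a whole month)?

43 months

Plan A: monthly rate = 9.2%/12 = 0.0076667; payment = 14,000 × 0.0076667 / (1 − (1+0.0076667)^−48) = $349.72.
Plan B: at 8.70% the monthly rate is 0.0072500, so the payment is 14,000 × 0.0072500 / (1 − 1.0072500^−48) = $346.40.
Monthly savings = $349.72 − $346.40 = $3.32.
Break-even = $140.00 / $3.32 = 42.17 → 43 months.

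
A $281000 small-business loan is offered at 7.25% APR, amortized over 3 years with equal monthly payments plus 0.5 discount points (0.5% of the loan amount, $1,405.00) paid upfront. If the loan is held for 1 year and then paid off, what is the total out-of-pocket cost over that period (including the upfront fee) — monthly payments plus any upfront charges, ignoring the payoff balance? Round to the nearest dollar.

$105,908

At 7.25% the monthly rate is 0.0060417, so the payment is 281,000 × 0.0060417 / (1 − 1.0060417^−36) = $8,708.62.
Total outlay = 12 × $8,708.62 + $1,405.00 = $105,908.44.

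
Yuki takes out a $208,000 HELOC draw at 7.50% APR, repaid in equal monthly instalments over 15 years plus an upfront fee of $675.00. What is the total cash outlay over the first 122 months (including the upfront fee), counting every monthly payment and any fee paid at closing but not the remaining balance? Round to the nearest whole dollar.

$235,914

Monthly rate = 7.5%/12 = 0.0062500; payment = 208,000 × 0.0062500 / (1 − (1+0.0062500)^−180) = $1,928.19.
Total outlay = 122 × $1,928.19 + $675.00 = $235,914.18.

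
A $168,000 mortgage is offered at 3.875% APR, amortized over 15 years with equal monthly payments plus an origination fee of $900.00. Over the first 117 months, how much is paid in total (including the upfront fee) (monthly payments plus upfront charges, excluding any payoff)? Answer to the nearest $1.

$145,065

Monthly rate = 3.875%/12 = 0.0032292; payment = 168,000 × 0.0032292 / (1 − (1+0.0032292)^−180) = $1,232.18.
Total outlay = 117 × $1,232.18 + $900.00 = $145,065.06.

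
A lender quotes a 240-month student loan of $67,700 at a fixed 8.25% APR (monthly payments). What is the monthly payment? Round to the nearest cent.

Monthly rate = 8.25%/12 = 0.0068750; payment = 67,700 × 0.0068750 / (1 − (1+0.0068750)^−240) = $576.85.

$576.85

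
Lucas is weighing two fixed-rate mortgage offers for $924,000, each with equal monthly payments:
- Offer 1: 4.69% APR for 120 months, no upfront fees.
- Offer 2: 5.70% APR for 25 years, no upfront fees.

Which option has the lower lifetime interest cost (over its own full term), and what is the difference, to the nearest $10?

Offer 1 by $576,190

Offer 1: monthly rate = 4.69%/12 = 0.0039083; payment = 924,000 × 0.0039083 / (1 − (1+0.0039083)^−120) = $9,661.04.
Total interest on Offer 1 = 120 × $9,661.04 − $924,000 = $235,324.80.
Offer 2: at 5.70% the monthly rate is 0.0047500, so the payment is 924,000 × 0.0047500 / (1 − 1.0047500^−300) = $5,785.06.
Total interest on Offer 2 = 300 × $5,785.06 − $924,000 = $811,518.00.
Offer 1 is lower by $576,193.20.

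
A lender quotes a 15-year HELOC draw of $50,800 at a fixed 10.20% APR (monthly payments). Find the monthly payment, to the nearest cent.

At 10.20% the monthly rate is 0.0085000, so the payment is 50,800 × 0.0085000 / (1 − 1.0085000^−180) = $552.13.

$552.13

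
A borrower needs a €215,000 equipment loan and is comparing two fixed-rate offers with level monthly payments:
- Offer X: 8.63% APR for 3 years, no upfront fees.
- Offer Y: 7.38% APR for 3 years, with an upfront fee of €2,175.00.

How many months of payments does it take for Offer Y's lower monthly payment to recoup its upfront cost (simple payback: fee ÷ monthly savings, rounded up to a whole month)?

18 months

Offer X: monthly rate = 8.63%/12 = 0.0071917; payment = 215,000 × 0.0071917 / (1 − (1+0.0071917)^−36) = €6,799.98.
Offer Y: monthly rate = 7.38%/12 = 0.0061500; payment = 215,000 × 0.0061500 / (1 − (1+0.0061500)^−36) = €6,675.99.
Monthly savings = €6,799.98 − €6,675.99 = €123.99.
Break-even = €2,175.00 / €123.99 = 17.54 → 18 months.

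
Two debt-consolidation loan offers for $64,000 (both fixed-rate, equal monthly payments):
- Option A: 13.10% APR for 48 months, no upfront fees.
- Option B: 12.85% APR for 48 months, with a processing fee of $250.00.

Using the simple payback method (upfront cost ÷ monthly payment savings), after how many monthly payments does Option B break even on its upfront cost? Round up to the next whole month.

Option A: at 13.10% the monthly rate is 0.0109167, so the payment is 64,000 × 0.0109167 / (1 − 1.0109167^−48) = $1,720.14.
Option B: at 12.85% the monthly rate is 0.0107083, so the payment is 64,000 × 0.0107083 / (1 − 1.0107083^−48) = $1,712.20.
Monthly savings = $1,720.14 − $1,712.20 = $7.94.
Break-even = $250.00 / $7.94 = 31.49 → 32 months.

32 months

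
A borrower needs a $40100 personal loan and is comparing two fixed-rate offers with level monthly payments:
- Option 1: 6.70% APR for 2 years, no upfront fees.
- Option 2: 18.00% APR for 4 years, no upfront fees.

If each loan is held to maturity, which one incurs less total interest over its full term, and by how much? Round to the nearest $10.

Option 1 by $13,580

Option 1: at 6.70% the monthly rate is 0.0055833, so the payment is 40,100 × 0.0055833 / (1 − 1.0055833^−24) = $1,789.93.
Total interest on Option 1 = 24 × $1,789.93 − $40,100 = $2,858.32.
Option 2: at 18.00% the monthly rate is 0.0150000, so the payment is 40,100 × 0.0150000 / (1 − 1.0150000^−48) = $1,177.94.
Total interest on Option 2 = 48 × $1,177.94 − $40,100 = $16,441.12.
Option 1 is lower by $13,582.80.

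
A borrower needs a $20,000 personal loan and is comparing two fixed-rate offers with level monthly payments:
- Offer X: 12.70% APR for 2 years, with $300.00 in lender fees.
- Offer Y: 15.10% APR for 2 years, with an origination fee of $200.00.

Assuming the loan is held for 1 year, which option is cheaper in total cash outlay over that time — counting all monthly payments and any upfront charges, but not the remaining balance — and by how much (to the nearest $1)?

Offer X by $172

Offer X: monthly rate = 12.7%/12 = 0.0105833; payment = 20,000 × 0.0105833 / (1 − (1+0.0105833)^−24) = $948.02.
Offer Y: at 15.10% the monthly rate is 0.0125833, so the payment is 20,000 × 0.0125833 / (1 − 1.0125833^−24) = $970.68.
Over 12 months: Offer X costs 12 × $948.02 + $300.00 = $11,676.24; Offer Y costs 12 × $970.68 + $200.00 = $11,848.16.
Offer X is cheaper by $11,848.16 − $11,676.24 = $171.92.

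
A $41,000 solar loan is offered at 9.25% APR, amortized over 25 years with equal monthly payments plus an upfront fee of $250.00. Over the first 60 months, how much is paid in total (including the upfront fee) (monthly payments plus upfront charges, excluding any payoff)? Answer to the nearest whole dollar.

Monthly rate = 9.25%/12 = 0.0077083; payment = 41,000 × 0.0077083 / (1 − (1+0.0077083)^−300) = $351.12.
Total outlay = 60 × $351.12 + $250.00 = $21,317.20.

$21,317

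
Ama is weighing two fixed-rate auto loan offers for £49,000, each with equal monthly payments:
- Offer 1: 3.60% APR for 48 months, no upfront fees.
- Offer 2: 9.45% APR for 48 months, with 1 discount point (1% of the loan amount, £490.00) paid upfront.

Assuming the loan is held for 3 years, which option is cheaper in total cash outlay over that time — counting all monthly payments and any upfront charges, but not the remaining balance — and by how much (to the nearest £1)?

Offer 1 by £5,251

Offer 1: at 3.60% the monthly rate is 0.0030000, so the payment is 49,000 × 0.0030000 / (1 − 1.0030000^−48) = £1,097.62.
Offer 2: at 9.45% the monthly rate is 0.0078750, so the payment is 49,000 × 0.0078750 / (1 − 1.0078750^−48) = £1,229.86.
Over 36 months: Offer 1 costs 36 × £1,097.62 = £39,514.32; Offer 2 costs 36 × £1,229.86 + £490.00 = £44,764.96.
Offer 1 is cheaper by £44,764.96 − £39,514.32 = £5,250.64.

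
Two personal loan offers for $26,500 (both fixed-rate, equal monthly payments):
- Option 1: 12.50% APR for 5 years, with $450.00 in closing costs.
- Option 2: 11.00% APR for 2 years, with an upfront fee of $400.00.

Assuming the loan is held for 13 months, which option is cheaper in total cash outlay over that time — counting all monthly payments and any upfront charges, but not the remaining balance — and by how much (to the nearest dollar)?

Option 1: at 12.50% the monthly rate is 0.0104167, so the payment is 26,500 × 0.0104167 / (1 − 1.0104167^−60) = $596.20.
Option 2: monthly rate = 11%/12 = 0.0091667; payment = 26,500 × 0.0091667 / (1 − (1+0.0091667)^−24) = $1,235.11.
Over 13 months: Option 1 costs 13 × $596.20 + $450.00 = $8,200.60; Option 2 costs 13 × $1,235.11 + $400.00 = $16,456.43.
Option 1 is cheaper by $16,456.43 − $8,200.60 = $8,255.83.

Option 1 by $8,256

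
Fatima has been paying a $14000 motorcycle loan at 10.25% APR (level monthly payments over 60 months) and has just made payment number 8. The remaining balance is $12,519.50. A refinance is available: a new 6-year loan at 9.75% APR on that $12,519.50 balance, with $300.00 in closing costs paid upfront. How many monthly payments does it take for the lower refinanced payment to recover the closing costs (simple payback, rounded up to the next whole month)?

Current payment = 14,000 × 10.25%/12 / (1 − (1+0.0085417)^−60) = $299.18.
Refinanced payment = 12,519.50 × 0.0081250 / (1 − (1+0.0081250)^−72) = $230.36.
Monthly savings = $299.18 − $230.36 = $68.82.
Break-even = $300.00 / $68.82 = 4.36 → 5 months.

5 months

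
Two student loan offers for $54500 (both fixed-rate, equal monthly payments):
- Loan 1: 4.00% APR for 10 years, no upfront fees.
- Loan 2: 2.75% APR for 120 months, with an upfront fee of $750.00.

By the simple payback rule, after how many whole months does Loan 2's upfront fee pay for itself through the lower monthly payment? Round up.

Loan 1: at 4.00% the monthly rate is 0.0033333, so the payment is 54,500 × 0.0033333 / (1 − 1.0033333^−120) = $551.79.
Loan 2: at 2.75% the monthly rate is 0.0022917, so the payment is 54,500 × 0.0022917 / (1 − 1.0022917^−120) = $519.99.
Monthly savings = $551.79 − $519.99 = $31.80.
Break-even = $750.00 / $31.80 = 23.58 → 24 months.

24 months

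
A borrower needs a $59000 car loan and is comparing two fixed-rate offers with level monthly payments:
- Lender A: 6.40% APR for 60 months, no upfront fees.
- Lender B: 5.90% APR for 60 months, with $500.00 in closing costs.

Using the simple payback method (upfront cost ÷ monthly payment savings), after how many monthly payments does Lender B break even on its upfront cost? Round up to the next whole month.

37 months

Lender A: monthly rate = 6.4%/12 = 0.0053333; payment = 59,000 × 0.0053333 / (1 − (1+0.0053333)^−60) = $1,151.64.
Lender B: at 5.90% the monthly rate is 0.0049167, so the payment is 59,000 × 0.0049167 / (1 − 1.0049167^−60) = $1,137.89.
Monthly savings = $1,151.64 − $1,137.89 = $13.75.
Break-even = $500.00 / $13.75 = 36.36 → 37 months.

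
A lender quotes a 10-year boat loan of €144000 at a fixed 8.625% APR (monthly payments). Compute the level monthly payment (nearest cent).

Monthly rate = 8.625%/12 = 0.0071875; payment = 144,000 × 0.0071875 / (1 − (1+0.0071875)^−120) = €1,795.04.

€1,795.04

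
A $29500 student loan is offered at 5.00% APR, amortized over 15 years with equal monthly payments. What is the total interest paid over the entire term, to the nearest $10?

$12,490

At 5.00% the monthly rate is 0.0041667, so the payment is 29,500 × 0.0041667 / (1 − 1.0041667^−180) = $233.28.
Total paid = 180 × $233.28 = $41,990.40; interest = $41,990.40 − $29,500 = $12,490.40.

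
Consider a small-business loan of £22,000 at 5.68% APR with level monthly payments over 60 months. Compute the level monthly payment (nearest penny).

£422.06

At 5.68% the monthly rate is 0.0047333, so the payment is 22,000 × 0.0047333 / (1 − 1.0047333^−60) = £422.06.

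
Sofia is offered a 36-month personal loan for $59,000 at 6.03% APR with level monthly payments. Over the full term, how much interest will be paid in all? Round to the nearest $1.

$5,645

At 6.03% the monthly rate is 0.0050250, so the payment is 59,000 × 0.0050250 / (1 − 1.0050250^−36) = $1,795.70.
Total paid = 36 × $1,795.70 = $64,645.20; interest = $64,645.20 − $59,000 = $5,645.20.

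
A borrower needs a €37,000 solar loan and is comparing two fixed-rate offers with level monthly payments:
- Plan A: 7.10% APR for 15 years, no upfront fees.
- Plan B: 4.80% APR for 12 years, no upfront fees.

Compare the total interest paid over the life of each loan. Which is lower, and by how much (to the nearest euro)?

Plan B by €11,490

Plan A: monthly rate = 7.1%/12 = 0.0059167; payment = 37,000 × 0.0059167 / (1 − (1+0.0059167)^−180) = €334.64.
Total interest on Plan A = 180 × €334.64 − €37,000 = €23,235.20.
Plan B: monthly rate = 4.8%/12 = 0.0040000; payment = 37,000 × 0.0040000 / (1 − (1+0.0040000)^−144) = €338.51.
Total interest on Plan B = 144 × €338.51 − €37,000 = €11,745.44.
Plan B is lower by €11,489.76.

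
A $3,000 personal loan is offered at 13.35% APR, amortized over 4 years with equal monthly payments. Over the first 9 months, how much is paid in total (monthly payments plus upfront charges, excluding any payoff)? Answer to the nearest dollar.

$729

Monthly rate = 13.35%/12 = 0.0111250; payment = 3,000 × 0.0111250 / (1 − (1+0.0111250)^−48) = $81.00.
Total outlay = 9 × $81.00 = $729.00.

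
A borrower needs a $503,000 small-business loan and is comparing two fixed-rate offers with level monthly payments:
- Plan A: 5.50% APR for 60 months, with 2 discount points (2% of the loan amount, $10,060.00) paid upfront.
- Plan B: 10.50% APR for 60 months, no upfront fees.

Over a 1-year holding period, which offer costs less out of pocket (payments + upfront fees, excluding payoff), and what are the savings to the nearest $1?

Plan A by $4,383

Plan A: monthly rate = 5.5%/12 = 0.0045833; payment = 503,000 × 0.0045833 / (1 − (1+0.0045833)^−60) = $9,607.88.
Plan B: monthly rate = 10.5%/12 = 0.0087500; payment = 503,000 × 0.0087500 / (1 − (1+0.0087500)^−60) = $10,811.43.
Over 12 months: Plan A costs 12 × $9,607.88 + $10,060.00 = $125,354.56; Plan B costs 12 × $10,811.43 = $129,737.16.
Plan A is cheaper by $129,737.16 − $125,354.56 = $4,382.60.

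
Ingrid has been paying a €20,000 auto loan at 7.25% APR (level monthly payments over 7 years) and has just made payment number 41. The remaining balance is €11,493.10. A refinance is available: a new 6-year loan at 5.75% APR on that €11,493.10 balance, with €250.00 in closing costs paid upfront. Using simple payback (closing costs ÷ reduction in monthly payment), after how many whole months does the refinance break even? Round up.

Current payment = 20,000 × 7.25%/12 / (1 − (1+0.0060417)^−84) = €304.30.
Refinanced payment = 11,493.10 × 0.0047917 / (1 − (1+0.0047917)^−72) = €189.12.
Monthly savings = €304.30 − €189.12 = €115.18.
Break-even = €250.00 / €115.18 = 2.17 → 3 months.

3 months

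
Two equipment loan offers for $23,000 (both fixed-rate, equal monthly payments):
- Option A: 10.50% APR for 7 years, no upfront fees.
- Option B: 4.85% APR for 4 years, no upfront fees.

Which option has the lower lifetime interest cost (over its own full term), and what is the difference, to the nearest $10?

Option A: monthly rate = 10.5%/12 = 0.0087500; payment = 23,000 × 0.0087500 / (1 − (1+0.0087500)^−84) = $387.80.
Total interest on Option A = 84 × $387.80 − $23,000 = $9,575.20.
Option B: monthly rate = 4.85%/12 = 0.0040417; payment = 23,000 × 0.0040417 / (1 − (1+0.0040417)^−48) = $528.11.
Total interest on Option B = 48 × $528.11 − $23,000 = $2,349.28.
Option B is lower by $7,225.92.

Option B by $7,230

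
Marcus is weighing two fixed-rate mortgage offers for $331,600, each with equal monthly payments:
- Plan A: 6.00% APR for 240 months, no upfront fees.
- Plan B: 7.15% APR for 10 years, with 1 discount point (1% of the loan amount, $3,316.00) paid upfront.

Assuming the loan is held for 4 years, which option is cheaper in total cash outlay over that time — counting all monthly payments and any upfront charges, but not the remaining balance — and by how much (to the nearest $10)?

Plan A: monthly rate = 6%/12 = 0.0050000; payment = 331,600 × 0.0050000 / (1 − (1+0.0050000)^−240) = $2,375.69.
Plan B: monthly rate = 7.15%/12 = 0.0059583; payment = 331,600 × 0.0059583 / (1 − (1+0.0059583)^−120) = $3,875.84.
Over 48 months: Plan A costs 48 × $2,375.69 = $114,033.12; Plan B costs 48 × $3,875.84 + $3,316.00 = $189,356.32.
Plan A is cheaper by $189,356.32 − $114,033.12 = $75,323.20.

Plan A by $75,320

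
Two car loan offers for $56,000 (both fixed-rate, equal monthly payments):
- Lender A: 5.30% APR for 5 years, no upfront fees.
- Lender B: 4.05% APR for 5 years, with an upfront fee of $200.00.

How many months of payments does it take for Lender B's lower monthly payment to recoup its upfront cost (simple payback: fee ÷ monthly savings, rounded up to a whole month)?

7 months

Lender A: at 5.30% the monthly rate is 0.0044167, so the payment is 56,000 × 0.0044167 / (1 − 1.0044167^−60) = $1,064.50.
Lender B: at 4.05% the monthly rate is 0.0033750, so the payment is 56,000 × 0.0033750 / (1 − 1.0033750^−60) = $1,032.59.
Monthly savings = $1,064.50 − $1,032.59 = $31.91.
Break-even = $200.00 / $31.91 = 6.27 → 7 months.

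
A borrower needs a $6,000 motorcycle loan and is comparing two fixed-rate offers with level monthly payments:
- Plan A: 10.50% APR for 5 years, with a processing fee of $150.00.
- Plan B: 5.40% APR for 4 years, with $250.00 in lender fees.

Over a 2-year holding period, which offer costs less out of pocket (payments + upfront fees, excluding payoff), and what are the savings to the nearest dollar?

Plan A: monthly rate = 10.5%/12 = 0.0087500; payment = 6,000 × 0.0087500 / (1 − (1+0.0087500)^−60) = $128.96.
Plan B: at 5.40% the monthly rate is 0.0045000, so the payment is 6,000 × 0.0045000 / (1 − 1.0045000^−48) = $139.27.
Over 24 months: Plan A costs 24 × $128.96 + $150.00 = $3,245.04; Plan B costs 24 × $139.27 + $250.00 = $3,592.48.
Plan A is cheaper by $3,592.48 − $3,245.04 = $347.44.

Plan A by $347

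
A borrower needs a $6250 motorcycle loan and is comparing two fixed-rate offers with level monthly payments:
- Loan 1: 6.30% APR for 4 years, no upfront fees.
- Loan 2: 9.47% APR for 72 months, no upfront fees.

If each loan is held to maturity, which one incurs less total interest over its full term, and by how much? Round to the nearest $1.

Loan 1: at 6.30% the monthly rate is 0.0052500, so the payment is 6,250 × 0.0052500 / (1 − 1.0052500^−48) = $147.64.
Total interest on Loan 1 = 48 × $147.64 − $6,250 = $836.72.
Loan 2: monthly rate = 9.47%/12 = 0.0078917; payment = 6,250 × 0.0078917 / (1 − (1+0.0078917)^−72) = $114.12.
Total interest on Loan 2 = 72 × $114.12 − $6,250 = $1,966.64.
Loan 1 is lower by $1,129.92.

Loan 1 by $1,130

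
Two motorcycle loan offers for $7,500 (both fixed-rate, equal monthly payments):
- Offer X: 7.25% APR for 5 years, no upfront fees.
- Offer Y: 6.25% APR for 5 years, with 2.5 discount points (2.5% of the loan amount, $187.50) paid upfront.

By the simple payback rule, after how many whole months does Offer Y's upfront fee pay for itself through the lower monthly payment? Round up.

Offer X: at 7.25% the monthly rate is 0.0060417, so the payment is 7,500 × 0.0060417 / (1 − 1.0060417^−60) = $149.40.
Offer Y: at 6.25% the monthly rate is 0.0052083, so the payment is 7,500 × 0.0052083 / (1 − 1.0052083^−60) = $145.87.
Monthly savings = $149.40 − $145.87 = $3.53.
Break-even = $187.50 / $3.53 = 53.12 → 54 months.

54 months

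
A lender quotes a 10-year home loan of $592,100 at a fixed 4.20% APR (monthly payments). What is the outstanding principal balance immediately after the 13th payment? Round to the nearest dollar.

With monthly rate i = 4.2%/12 = 0.0035000, the balance after k of n payments is P · [(1+i)^n − (1+i)^k] / [(1+i)^n − 1].
(1+0.0035000)^120 = 1.52084593 and (1+0.0035000)^13 = 1.04646787, so the balance is 592,100 × (1.52084593 − 1.04646787) / (1.52084593 − 1) = $539,275.12.

$539,275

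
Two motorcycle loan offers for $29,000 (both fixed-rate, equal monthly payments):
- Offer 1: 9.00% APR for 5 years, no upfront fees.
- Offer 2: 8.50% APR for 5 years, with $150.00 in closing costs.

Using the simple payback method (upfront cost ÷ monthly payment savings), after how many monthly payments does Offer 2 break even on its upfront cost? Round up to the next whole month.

Offer 1: monthly rate = 9%/12 = 0.0075000; payment = 29,000 × 0.0075000 / (1 − (1+0.0075000)^−60) = $601.99.
Offer 2: monthly rate = 8.5%/12 = 0.0070833; payment = 29,000 × 0.0070833 / (1 − (1+0.0070833)^−60) = $594.98.
Monthly savings = $601.99 − $594.98 = $7.01.
Break-even = $150.00 / $7.01 = 21.40 → 22 months.

22 months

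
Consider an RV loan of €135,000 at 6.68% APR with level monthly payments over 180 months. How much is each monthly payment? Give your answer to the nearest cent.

€1,189.39

At 6.68% the monthly rate is 0.0055667, so the payment is 135,000 × 0.0055667 / (1 − 1.0055667^−180) = €1,189.39.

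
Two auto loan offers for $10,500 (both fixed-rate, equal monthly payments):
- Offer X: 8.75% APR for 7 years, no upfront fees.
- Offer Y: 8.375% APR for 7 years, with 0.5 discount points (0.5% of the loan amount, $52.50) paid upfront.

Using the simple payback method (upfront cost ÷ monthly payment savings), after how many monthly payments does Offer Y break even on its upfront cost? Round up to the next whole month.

27 months

Offer X: at 8.75% the monthly rate is 0.0072917, so the payment is 10,500 × 0.0072917 / (1 − 1.0072917^−84) = $167.61.
Offer Y: at 8.375% the monthly rate is 0.0069792, so the payment is 10,500 × 0.0069792 / (1 − 1.0069792^−84) = $165.62.
Monthly savings = $167.61 − $165.62 = $1.99.
Break-even = $52.50 / $1.99 = 26.38 → 27 months.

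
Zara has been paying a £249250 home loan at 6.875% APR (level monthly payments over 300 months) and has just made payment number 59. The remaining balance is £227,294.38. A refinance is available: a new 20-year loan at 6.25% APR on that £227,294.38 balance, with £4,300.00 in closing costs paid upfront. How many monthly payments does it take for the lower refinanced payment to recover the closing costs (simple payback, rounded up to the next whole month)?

54 months

Current payment = 249,250 × 6.875%/12 / (1 − (1+0.0057292)^−300) = £1,741.82.
Refinanced payment = 227,294.38 × 0.0052083 / (1 − (1+0.0052083)^−240) = £1,661.36.
Monthly savings = £1,741.82 − £1,661.36 = £80.46.
Break-even = £4,300.00 / £80.46 = 53.44 → 54 months.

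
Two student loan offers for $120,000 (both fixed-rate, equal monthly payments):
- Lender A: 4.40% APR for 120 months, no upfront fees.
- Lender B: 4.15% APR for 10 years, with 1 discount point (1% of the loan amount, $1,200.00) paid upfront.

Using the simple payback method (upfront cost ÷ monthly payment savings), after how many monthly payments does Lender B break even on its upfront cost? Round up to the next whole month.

Lender A: monthly rate = 4.4%/12 = 0.0036667; payment = 120,000 × 0.0036667 / (1 − (1+0.0036667)^−120) = $1,237.88.
Lender B: monthly rate = 4.15%/12 = 0.0034583; payment = 120,000 × 0.0034583 / (1 − (1+0.0034583)^−120) = $1,223.51.
Monthly savings = $1,237.88 − $1,223.51 = $14.37.
Break-even = $1,200.00 / $14.37 = 83.51 → 84 months.

84 months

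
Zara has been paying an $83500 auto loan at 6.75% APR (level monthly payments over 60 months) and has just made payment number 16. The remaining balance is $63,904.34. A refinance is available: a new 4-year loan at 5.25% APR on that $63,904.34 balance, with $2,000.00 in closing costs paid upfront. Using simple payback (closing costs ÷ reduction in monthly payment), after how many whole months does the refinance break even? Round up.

13 months

Current payment = 83,500 × 6.75%/12 / (1 − (1+0.0056250)^−60) = $1,643.57.
Refinanced payment = 63,904.34 × 0.0043750 / (1 − (1+0.0043750)^−48) = $1,478.92.
Monthly savings = $1,643.57 − $1,478.92 = $164.65.
Break-even = $2,000.00 / $164.65 = 12.15 → 13 months.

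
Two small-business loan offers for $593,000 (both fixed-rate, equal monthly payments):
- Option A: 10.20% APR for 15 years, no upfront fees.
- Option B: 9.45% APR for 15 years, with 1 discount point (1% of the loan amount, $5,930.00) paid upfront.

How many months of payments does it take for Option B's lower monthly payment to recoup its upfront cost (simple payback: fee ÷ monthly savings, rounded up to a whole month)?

Option A: monthly rate = 10.2%/12 = 0.0085000; payment = 593,000 × 0.0085000 / (1 − (1+0.0085000)^−180) = $6,445.16.
Option B: monthly rate = 9.45%/12 = 0.0078750; payment = 593,000 × 0.0078750 / (1 − (1+0.0078750)^−180) = $6,174.37.
Monthly savings = $6,445.16 − $6,174.37 = $270.79.
Break-even = $5,930.00 / $270.79 = 21.90 → 22 months.

22 months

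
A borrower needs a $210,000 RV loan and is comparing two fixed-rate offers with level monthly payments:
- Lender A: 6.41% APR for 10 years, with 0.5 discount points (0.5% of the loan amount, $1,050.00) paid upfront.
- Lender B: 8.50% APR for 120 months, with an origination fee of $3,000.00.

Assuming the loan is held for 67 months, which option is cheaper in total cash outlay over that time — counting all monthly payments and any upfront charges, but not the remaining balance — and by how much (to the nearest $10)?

Lender A by $17,280

Lender A: at 6.41% the monthly rate is 0.0053417, so the payment is 210,000 × 0.0053417 / (1 − 1.0053417^−120) = $2,374.90.
Lender B: at 8.50% the monthly rate is 0.0070833, so the payment is 210,000 × 0.0070833 / (1 − 1.0070833^−120) = $2,603.70.
Over 67 months: Lender A costs 67 × $2,374.90 + $1,050.00 = $160,168.30; Lender B costs 67 × $2,603.70 + $3,000.00 = $177,447.90.
Lender A is cheaper by $177,447.90 − $160,168.30 = $17,279.60.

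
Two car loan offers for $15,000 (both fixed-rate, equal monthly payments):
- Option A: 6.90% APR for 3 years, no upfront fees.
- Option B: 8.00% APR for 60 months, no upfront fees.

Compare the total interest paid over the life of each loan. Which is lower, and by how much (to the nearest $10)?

Option A: at 6.90% the monthly rate is 0.0057500, so the payment is 15,000 × 0.0057500 / (1 − 1.0057500^−36) = $462.47.
Total interest on Option A = 36 × $462.47 − $15,000 = $1,648.92.
Option B: at 8.00% the monthly rate is 0.0066667, so the payment is 15,000 × 0.0066667 / (1 − 1.0066667^−60) = $304.15.
Total interest on Option B = 60 × $304.15 − $15,000 = $3,249.00.
Option A is lower by $1,600.08.

Option A by $1,600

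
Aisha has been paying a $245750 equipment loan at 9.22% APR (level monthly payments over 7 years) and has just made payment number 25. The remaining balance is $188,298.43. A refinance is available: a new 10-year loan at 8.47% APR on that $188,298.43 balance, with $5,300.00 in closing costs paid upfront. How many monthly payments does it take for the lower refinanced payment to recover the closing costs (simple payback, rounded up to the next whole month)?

Current payment = 245,750 × 9.22%/12 / (1 − (1+0.0076833)^−84) = $3,981.38.
Refinanced payment = 188,298.43 × 0.0070583 / (1 − (1+0.0070583)^−120) = $2,331.61.
Monthly savings = $3,981.38 − $2,331.61 = $1,649.77.
Break-even = $5,300.00 / $1,649.77 = 3.21 → 4 months.

4 months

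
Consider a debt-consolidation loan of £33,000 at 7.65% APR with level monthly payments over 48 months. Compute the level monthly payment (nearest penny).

£800.22

Monthly rate = 7.65%/12 = 0.0063750; payment = 33,000 × 0.0063750 / (1 − (1+0.0063750)^−48) = £800.22.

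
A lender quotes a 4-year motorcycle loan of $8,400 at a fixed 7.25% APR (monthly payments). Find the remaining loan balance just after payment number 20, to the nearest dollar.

$5,192

With monthly rate i = 7.25%/12 = 0.0060417, the balance after k of n payments is P · [(1+i)^n − (1+i)^k] / [(1+i)^n − 1].
(1+0.0060417)^48 = 1.33526192 and (1+0.0060417)^20 = 1.12802665, so the balance is 8,400 × (1.33526192 − 1.12802665) / (1.33526192 − 1) = $5,192.29.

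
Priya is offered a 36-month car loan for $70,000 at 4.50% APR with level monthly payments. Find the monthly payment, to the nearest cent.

$2,082.28

Monthly rate = 4.5%/12 = 0.0037500; payment = 70,000 × 0.0037500 / (1 − (1+0.0037500)^−36) = $2,082.28.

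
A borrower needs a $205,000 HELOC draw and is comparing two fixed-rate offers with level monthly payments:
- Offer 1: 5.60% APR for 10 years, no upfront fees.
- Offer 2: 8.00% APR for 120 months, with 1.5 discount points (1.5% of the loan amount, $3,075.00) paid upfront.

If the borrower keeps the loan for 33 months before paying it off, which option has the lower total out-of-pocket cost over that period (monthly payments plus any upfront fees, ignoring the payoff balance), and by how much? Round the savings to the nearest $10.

Offer 1: at 5.60% the monthly rate is 0.0046667, so the payment is 205,000 × 0.0046667 / (1 − 1.0046667^−120) = $2,234.96.
Offer 2: at 8.00% the monthly rate is 0.0066667, so the payment is 205,000 × 0.0066667 / (1 − 1.0066667^−120) = $2,487.22.
Over 33 months: Offer 1 costs 33 × $2,234.96 = $73,753.68; Offer 2 costs 33 × $2,487.22 + $3,075.00 = $85,153.26.
Offer 1 is cheaper by $85,153.26 − $73,753.68 = $11,399.58.

Offer 1 by $11,400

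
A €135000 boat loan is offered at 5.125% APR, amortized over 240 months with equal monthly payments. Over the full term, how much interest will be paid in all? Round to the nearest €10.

€81,070

At 5.125% the monthly rate is 0.0042708, so the payment is 135,000 × 0.0042708 / (1 − 1.0042708^−240) = €900.29.
Total paid = 240 × €900.29 = €216,069.60; interest = €216,069.60 − €135,000 = €81,069.60.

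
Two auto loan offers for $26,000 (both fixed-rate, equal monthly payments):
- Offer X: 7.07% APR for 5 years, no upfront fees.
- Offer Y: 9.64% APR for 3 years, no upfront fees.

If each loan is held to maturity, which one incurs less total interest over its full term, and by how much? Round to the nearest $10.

Offer Y by $900

Offer X: at 7.07% the monthly rate is 0.0058917, so the payment is 26,000 × 0.0058917 / (1 − 1.0058917^−60) = $515.69.
Total interest on Offer X = 60 × $515.69 − $26,000 = $4,941.40.
Offer Y: at 9.64% the monthly rate is 0.0080333, so the payment is 26,000 × 0.0080333 / (1 − 1.0080333^−36) = $834.56.
Total interest on Offer Y = 36 × $834.56 − $26,000 = $4,044.16.
Offer Y is lower by $897.24.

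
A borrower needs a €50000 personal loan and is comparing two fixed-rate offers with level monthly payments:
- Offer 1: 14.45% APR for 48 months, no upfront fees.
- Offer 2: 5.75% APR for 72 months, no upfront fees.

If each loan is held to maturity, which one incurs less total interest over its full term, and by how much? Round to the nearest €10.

Offer 2 by €6,890

Offer 1: at 14.45% the monthly rate is 0.0120417, so the payment is 50,000 × 0.0120417 / (1 − 1.0120417^−48) = €1,377.64.
Total interest on Offer 1 = 48 × €1,377.64 − €50,000 = €16,126.72.
Offer 2: at 5.75% the monthly rate is 0.0047917, so the payment is 50,000 × 0.0047917 / (1 − 1.0047917^−72) = €822.76.
Total interest on Offer 2 = 72 × €822.76 − €50,000 = €9,238.72.
Offer 2 is lower by €6,888.00.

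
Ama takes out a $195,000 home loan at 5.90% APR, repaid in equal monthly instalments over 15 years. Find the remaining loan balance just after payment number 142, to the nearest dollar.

$56,545

With monthly rate i = 5.9%/12 = 0.0049167, the balance after k of n payments is P · [(1+i)^n − (1+i)^k] / [(1+i)^n − 1].
(1+0.0049167)^180 = 2.41773579 and (1+0.0049167)^142 = 2.00662849, so the balance is 195,000 × (2.41773579 − 2.00662849) / (2.41773579 − 1) = $56,545.04.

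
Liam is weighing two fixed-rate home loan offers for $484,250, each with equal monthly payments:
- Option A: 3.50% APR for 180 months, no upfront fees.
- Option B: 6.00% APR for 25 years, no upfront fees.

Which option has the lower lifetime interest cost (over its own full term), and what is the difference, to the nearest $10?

Option A by $312,880

Option A: monthly rate = 3.5%/12 = 0.0029167; payment = 484,250 × 0.0029167 / (1 − (1+0.0029167)^−180) = $3,461.82.
Total interest on Option A = 180 × $3,461.82 − $484,250 = $138,877.60.
Option B: at 6.00% the monthly rate is 0.0050000, so the payment is 484,250 × 0.0050000 / (1 − 1.0050000^−300) = $3,120.03.
Total interest on Option B = 300 × $3,120.03 − $484,250 = $451,759.00.
Option A is lower by $312,881.40.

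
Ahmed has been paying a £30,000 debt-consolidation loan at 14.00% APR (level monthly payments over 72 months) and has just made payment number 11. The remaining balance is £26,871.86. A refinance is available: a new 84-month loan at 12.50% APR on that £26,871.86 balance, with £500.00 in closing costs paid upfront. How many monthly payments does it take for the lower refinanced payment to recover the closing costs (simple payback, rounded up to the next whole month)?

4 months

Current payment = 30,000 × 14%/12 / (1 − (1+0.0116667)^−72) = £618.17.
Refinanced payment = 26,871.86 × 0.0104167 / (1 − (1+0.0104167)^−84) = £481.58.
Monthly savings = £618.17 − £481.58 = £136.59.
Break-even = £500.00 / £136.59 = 3.66 → 4 months.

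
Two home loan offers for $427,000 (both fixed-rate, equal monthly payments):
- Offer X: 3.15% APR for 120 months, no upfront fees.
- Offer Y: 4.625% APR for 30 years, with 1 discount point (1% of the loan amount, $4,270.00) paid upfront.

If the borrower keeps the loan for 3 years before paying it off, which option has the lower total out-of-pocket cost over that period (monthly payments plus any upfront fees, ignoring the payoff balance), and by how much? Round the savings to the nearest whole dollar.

Offer Y by $66,196

Offer X: at 3.15% the monthly rate is 0.0026250, so the payment is 427,000 × 0.0026250 / (1 − 1.0026250^−120) = $4,152.78.
Offer Y: at 4.625% the monthly rate is 0.0038542, so the payment is 427,000 × 0.0038542 / (1 − 1.0038542^−360) = $2,195.38.
Over 36 months: Offer X costs 36 × $4,152.78 = $149,500.08; Offer Y costs 36 × $2,195.38 + $4,270.00 = $83,303.68.
Offer Y is cheaper by $149,500.08 − $83,303.68 = $66,196.40.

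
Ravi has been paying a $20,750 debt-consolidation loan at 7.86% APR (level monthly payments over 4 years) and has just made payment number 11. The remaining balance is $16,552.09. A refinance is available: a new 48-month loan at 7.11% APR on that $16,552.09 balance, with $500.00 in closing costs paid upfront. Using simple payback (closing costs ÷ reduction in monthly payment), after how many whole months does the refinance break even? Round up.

5 months

Current payment = 20,750 × 7.86%/12 / (1 − (1+0.0065500)^−48) = $505.21.
Refinanced payment = 16,552.09 × 0.0059250 / (1 − (1+0.0059250)^−48) = $397.21.
Monthly savings = $505.21 − $397.21 = $108.00.
Break-even = $500.00 / $108.00 = 4.63 → 5 months.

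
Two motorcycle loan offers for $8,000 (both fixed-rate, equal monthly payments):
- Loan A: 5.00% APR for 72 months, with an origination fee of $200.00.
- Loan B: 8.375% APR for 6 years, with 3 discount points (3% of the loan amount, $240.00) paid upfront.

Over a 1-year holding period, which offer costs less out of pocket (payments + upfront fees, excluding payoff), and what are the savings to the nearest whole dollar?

Loan A by $195

Loan A: at 5.00% the monthly rate is 0.0041667, so the payment is 8,000 × 0.0041667 / (1 − 1.0041667^−72) = $128.84.
Loan B: at 8.375% the monthly rate is 0.0069792, so the payment is 8,000 × 0.0069792 / (1 − 1.0069792^−72) = $141.74.
Over 12 months: Loan A costs 12 × $128.84 + $200.00 = $1,746.08; Loan B costs 12 × $141.74 + $240.00 = $1,940.88.
Loan A is cheaper by $1,940.88 − $1,746.08 = $194.80.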